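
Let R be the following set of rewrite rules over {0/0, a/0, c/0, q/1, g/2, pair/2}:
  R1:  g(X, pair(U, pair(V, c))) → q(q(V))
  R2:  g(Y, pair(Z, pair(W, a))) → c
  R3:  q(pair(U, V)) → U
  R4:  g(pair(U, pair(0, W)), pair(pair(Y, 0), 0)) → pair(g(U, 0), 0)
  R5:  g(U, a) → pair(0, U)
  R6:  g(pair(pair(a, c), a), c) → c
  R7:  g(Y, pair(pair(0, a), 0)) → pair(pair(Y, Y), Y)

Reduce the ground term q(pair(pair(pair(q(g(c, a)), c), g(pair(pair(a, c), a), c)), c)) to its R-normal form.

pair(pair(0, c), c)

1. q(pair(pair(pair(q(g(c, a)), c), g(pair(pair(a, c), a), c)), c))  →  pair(pair(q(g(c, a)), c), g(pair(pair(a, c), a), c))   [R3 at ε]
2. pair(pair(q(g(c, a)), c), g(pair(pair(a, c), a), c))  →  pair(pair(q(pair(0, c)), c), g(pair(pair(a, c), a), c))   [R5 at 1.1.1]
3. pair(pair(q(pair(0, c)), c), g(pair(pair(a, c), a), c))  →  pair(pair(0, c), g(pair(pair(a, c), a), c))   [R3 at 1.1]
4. pair(pair(0, c), g(pair(pair(a, c), a), c))  →  pair(pair(0, c), c)   [R6 at 2]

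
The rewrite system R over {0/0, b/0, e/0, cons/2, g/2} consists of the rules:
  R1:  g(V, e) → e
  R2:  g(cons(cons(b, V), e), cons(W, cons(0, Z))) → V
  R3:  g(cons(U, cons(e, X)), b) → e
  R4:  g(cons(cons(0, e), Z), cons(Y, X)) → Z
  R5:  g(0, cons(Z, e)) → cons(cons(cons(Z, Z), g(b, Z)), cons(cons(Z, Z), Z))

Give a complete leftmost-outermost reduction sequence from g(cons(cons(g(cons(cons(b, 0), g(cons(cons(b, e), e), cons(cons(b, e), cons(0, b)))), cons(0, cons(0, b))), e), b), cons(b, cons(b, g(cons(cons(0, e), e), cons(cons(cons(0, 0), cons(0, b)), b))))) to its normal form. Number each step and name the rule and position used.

1. g(cons(cons(g(cons(cons(b, 0), g(cons(cons(b, e), e), cons(cons(b, e), cons(0, b)))), cons(0, cons(0, b))), e), b), cons(b, cons(b, g(cons(cons(0, e), e), cons(cons(cons(0, 0), cons(0, b)), b)))))  →  g(cons(cons(g(cons(cons(b, 0), e), cons(0, cons(0, b))), e), b), cons(b, cons(b, g(cons(cons(0, e), e), cons(cons(cons(0, 0), cons(0, b)), b)))))   [R2 at 1.1.1.1.2]
2. g(cons(cons(g(cons(cons(b, 0), e), cons(0, cons(0, b))), e), b), cons(b, cons(b, g(cons(cons(0, e), e), cons(cons(cons(0, 0), cons(0, b)), b)))))  →  g(cons(cons(0, e), b), cons(b, cons(b, g(cons(cons(0, e), e), cons(cons(cons(0, 0), cons(0, b)), b)))))   [R2 at 1.1.1]
3. g(cons(cons(0, e), b), cons(b, cons(b, g(cons(cons(0, e), e), cons(cons(cons(0, 0), cons(0, b)), b)))))  →  b   [R4 at ε]

b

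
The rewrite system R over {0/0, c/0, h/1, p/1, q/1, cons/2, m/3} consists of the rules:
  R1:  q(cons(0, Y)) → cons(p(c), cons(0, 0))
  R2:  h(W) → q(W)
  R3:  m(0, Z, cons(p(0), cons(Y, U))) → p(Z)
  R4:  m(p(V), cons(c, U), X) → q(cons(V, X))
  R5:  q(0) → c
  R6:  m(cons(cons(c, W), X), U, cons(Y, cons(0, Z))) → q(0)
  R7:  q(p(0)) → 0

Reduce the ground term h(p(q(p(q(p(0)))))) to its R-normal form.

1. h(p(q(p(q(p(0))))))  →  q(p(q(p(q(p(0))))))   [R2 at ε]
2. q(p(q(p(q(p(0))))))  →  q(p(q(p(0))))   [R7 at 1.1.1.1]
3. q(p(q(p(0))))  →  q(p(0))   [R7 at 1.1]
4. q(p(0))  →  0   [R7 at ε]

0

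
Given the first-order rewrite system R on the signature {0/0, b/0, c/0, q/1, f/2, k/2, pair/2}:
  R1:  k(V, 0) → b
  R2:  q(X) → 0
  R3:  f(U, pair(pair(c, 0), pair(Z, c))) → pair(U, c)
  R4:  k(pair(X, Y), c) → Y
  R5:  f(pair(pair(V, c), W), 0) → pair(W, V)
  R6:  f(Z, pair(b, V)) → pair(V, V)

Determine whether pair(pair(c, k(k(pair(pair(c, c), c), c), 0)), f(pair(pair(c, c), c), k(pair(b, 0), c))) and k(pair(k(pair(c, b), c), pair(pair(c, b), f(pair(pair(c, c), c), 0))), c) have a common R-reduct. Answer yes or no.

Reduce t₁ = pair(pair(c, k(k(pair(pair(c, c), c), c), 0)), f(pair(pair(c, c), c), k(pair(b, 0), c))):
1. pair(pair(c, k(k(pair(pair(c, c), c), c), 0)), f(pair(pair(c, c), c), k(pair(b, 0), c)))  →  pair(pair(c, b), f(pair(pair(c, c), c), k(pair(b, 0), c)))   [R1 at 1.2]
2. pair(pair(c, b), f(pair(pair(c, c), c), k(pair(b, 0), c)))  →  pair(pair(c, b), f(pair(pair(c, c), c), 0))   [R4 at 2.2]
3. pair(pair(c, b), f(pair(pair(c, c), c), 0))  →  pair(pair(c, b), pair(c, c))   [R5 at 2]

Reduce t₂ = k(pair(k(pair(c, b), c), pair(pair(c, b), f(pair(pair(c, c), c), 0))), c):
1. k(pair(k(pair(c, b), c), pair(pair(c, b), f(pair(pair(c, c), c), 0))), c)  →  pair(pair(c, b), f(pair(pair(c, c), c), 0))   [R4 at ε]
2. pair(pair(c, b), f(pair(pair(c, c), c), 0))  →  pair(pair(c, b), pair(c, c))   [R5 at 2]

yes — NF(t₁) = pair(pair(c, b), pair(c, c)), NF(t₂) = pair(pair(c, b), pair(c, c))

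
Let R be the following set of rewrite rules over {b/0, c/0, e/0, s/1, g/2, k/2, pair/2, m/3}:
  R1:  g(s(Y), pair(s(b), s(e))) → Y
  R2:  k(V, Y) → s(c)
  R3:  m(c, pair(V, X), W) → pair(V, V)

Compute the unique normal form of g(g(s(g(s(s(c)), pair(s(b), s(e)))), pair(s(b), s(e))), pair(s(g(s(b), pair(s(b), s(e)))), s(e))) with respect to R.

1. g(g(s(g(s(s(c)), pair(s(b), s(e)))), pair(s(b), s(e))), pair(s(g(s(b), pair(s(b), s(e)))), s(e)))  →  g(g(s(s(c)), pair(s(b), s(e))), pair(s(g(s(b), pair(s(b), s(e)))), s(e)))   [R1 at 1]
2. g(g(s(s(c)), pair(s(b), s(e))), pair(s(g(s(b), pair(s(b), s(e)))), s(e)))  →  g(s(c), pair(s(g(s(b), pair(s(b), s(e)))), s(e)))   [R1 at 1]
3. g(s(c), pair(s(g(s(b), pair(s(b), s(e)))), s(e)))  →  g(s(c), pair(s(b), s(e)))   [R1 at 2.1.1]
4. g(s(c), pair(s(b), s(e)))  →  c   [R1 at ε]

c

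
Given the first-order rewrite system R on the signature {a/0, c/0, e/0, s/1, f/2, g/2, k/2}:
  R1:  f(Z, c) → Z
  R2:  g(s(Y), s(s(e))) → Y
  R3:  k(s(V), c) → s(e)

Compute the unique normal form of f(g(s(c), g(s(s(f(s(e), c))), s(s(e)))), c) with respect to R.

1. f(g(s(c), g(s(s(f(s(e), c))), s(s(e)))), c)  →  g(s(c), g(s(s(f(s(e), c))), s(s(e))))   [R1 at ε]
2. g(s(c), g(s(s(f(s(e), c))), s(s(e))))  →  g(s(c), s(f(s(e), c)))   [R2 at 2]
3. g(s(c), s(f(s(e), c)))  →  g(s(c), s(s(e)))   [R1 at 2.1]
4. g(s(c), s(s(e)))  →  c   [R2 at ε]

c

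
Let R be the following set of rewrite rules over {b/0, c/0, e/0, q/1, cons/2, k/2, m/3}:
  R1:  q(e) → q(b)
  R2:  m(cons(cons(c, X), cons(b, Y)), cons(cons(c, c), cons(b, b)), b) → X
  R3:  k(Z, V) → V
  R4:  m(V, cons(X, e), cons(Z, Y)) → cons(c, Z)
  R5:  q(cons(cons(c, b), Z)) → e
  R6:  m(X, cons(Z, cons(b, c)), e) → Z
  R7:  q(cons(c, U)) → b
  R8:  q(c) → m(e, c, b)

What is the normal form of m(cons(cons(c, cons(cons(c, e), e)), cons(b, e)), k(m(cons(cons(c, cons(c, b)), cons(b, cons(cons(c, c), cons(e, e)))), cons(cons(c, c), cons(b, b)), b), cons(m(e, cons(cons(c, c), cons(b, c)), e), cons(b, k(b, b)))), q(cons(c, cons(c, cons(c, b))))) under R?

cons(cons(c, e), e)

1. m(cons(cons(c, cons(cons(c, e), e)), cons(b, e)), k(m(cons(cons(c, cons(c, b)), cons(b, cons(cons(c, c), cons(e, e)))), cons(cons(c, c), cons(b, b)), b), cons(m(e, cons(cons(c, c), cons(b, c)), e), cons(b, k(b, b)))), q(cons(c, cons(c, cons(c, b)))))  →  m(cons(cons(c, cons(cons(c, e), e)), cons(b, e)), cons(m(e, cons(cons(c, c), cons(b, c)), e), cons(b, k(b, b))), q(cons(c, cons(c, cons(c, b)))))   [R3 at 2]
2. m(cons(cons(c, cons(cons(c, e), e)), cons(b, e)), cons(m(e, cons(cons(c, c), cons(b, c)), e), cons(b, k(b, b))), q(cons(c, cons(c, cons(c, b)))))  →  m(cons(cons(c, cons(cons(c, e), e)), cons(b, e)), cons(cons(c, c), cons(b, k(b, b))), q(cons(c, cons(c, cons(c, b)))))   [R6 at 2.1]
3. m(cons(cons(c, cons(cons(c, e), e)), cons(b, e)), cons(cons(c, c), cons(b, k(b, b))), q(cons(c, cons(c, cons(c, b)))))  →  m(cons(cons(c, cons(cons(c, e), e)), cons(b, e)), cons(cons(c, c), cons(b, b)), q(cons(c, cons(c, cons(c, b)))))   [R3 at 2.2.2]
4. m(cons(cons(c, cons(cons(c, e), e)), cons(b, e)), cons(cons(c, c), cons(b, b)), q(cons(c, cons(c, cons(c, b)))))  →  m(cons(cons(c, cons(cons(c, e), e)), cons(b, e)), cons(cons(c, c), cons(b, b)), b)   [R7 at 3]
5. m(cons(cons(c, cons(cons(c, e), e)), cons(b, e)), cons(cons(c, c), cons(b, b)), b)  →  cons(cons(c, e), e)   [R2 at ε]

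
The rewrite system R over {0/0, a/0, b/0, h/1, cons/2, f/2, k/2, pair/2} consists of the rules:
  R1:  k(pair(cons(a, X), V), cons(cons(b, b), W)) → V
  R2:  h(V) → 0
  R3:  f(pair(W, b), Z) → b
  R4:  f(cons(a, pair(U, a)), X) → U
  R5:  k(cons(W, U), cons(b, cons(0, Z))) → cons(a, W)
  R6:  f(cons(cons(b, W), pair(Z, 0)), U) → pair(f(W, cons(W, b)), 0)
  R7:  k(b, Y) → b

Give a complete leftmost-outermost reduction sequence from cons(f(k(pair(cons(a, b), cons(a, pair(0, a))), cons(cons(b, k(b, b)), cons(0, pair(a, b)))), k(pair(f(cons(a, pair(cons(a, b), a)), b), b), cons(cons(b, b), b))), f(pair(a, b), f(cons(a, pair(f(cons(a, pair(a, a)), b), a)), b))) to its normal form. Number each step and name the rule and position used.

cons(0, b)

1. cons(f(k(pair(cons(a, b), cons(a, pair(0, a))), cons(cons(b, k(b, b)), cons(0, pair(a, b)))), k(pair(f(cons(a, pair(cons(a, b), a)), b), b), cons(cons(b, b), b))), f(pair(a, b), f(cons(a, pair(f(cons(a, pair(a, a)), b), a)), b)))  →  cons(f(k(pair(cons(a, b), cons(a, pair(0, a))), cons(cons(b, b), cons(0, pair(a, b)))), k(pair(f(cons(a, pair(cons(a, b), a)), b), b), cons(cons(b, b), b))), f(pair(a, b), f(cons(a, pair(f(cons(a, pair(a, a)), b), a)), b)))   [R7 at 1.1.2.1.2]
2. cons(f(k(pair(cons(a, b), cons(a, pair(0, a))), cons(cons(b, b), cons(0, pair(a, b)))), k(pair(f(cons(a, pair(cons(a, b), a)), b), b), cons(cons(b, b), b))), f(pair(a, b), f(cons(a, pair(f(cons(a, pair(a, a)), b), a)), b)))  →  cons(f(cons(a, pair(0, a)), k(pair(f(cons(a, pair(cons(a, b), a)), b), b), cons(cons(b, b), b))), f(pair(a, b), f(cons(a, pair(f(cons(a, pair(a, a)), b), a)), b)))   [R1 at 1.1]
3. cons(f(cons(a, pair(0, a)), k(pair(f(cons(a, pair(cons(a, b), a)), b), b), cons(cons(b, b), b))), f(pair(a, b), f(cons(a, pair(f(cons(a, pair(a, a)), b), a)), b)))  →  cons(0, f(pair(a, b), f(cons(a, pair(f(cons(a, pair(a, a)), b), a)), b)))   [R4 at 1]
4. cons(0, f(pair(a, b), f(cons(a, pair(f(cons(a, pair(a, a)), b), a)), b)))  →  cons(0, b)   [R3 at 2]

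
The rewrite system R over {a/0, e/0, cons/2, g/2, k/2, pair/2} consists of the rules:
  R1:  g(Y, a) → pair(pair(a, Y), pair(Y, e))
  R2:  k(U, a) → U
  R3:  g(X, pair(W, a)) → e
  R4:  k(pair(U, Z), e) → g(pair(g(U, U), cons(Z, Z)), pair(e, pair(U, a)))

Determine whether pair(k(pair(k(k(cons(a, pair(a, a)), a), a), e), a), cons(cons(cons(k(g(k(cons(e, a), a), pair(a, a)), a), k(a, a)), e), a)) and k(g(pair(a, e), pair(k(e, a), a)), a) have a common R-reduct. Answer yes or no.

no — NF(t₁) = pair(pair(cons(a, pair(a, a)), e), cons(cons(cons(e, a), e), a)), NF(t₂) = e

Reduce t₁ = pair(k(pair(k(k(cons(a, pair(a, a)), a), a), e), a), cons(cons(cons(k(g(k(cons(e, a), a), pair(a, a)), a), k(a, a)), e), a)):
1. pair(k(pair(k(k(cons(a, pair(a, a)), a), a), e), a), cons(cons(cons(k(g(k(cons(e, a), a), pair(a, a)), a), k(a, a)), e), a))  →  pair(pair(k(k(cons(a, pair(a, a)), a), a), e), cons(cons(cons(k(g(k(cons(e, a), a), pair(a, a)), a), k(a, a)), e), a))   [R2 at 1]
2. pair(pair(k(k(cons(a, pair(a, a)), a), a), e), cons(cons(cons(k(g(k(cons(e, a), a), pair(a, a)), a), k(a, a)), e), a))  →  pair(pair(k(cons(a, pair(a, a)), a), e), cons(cons(cons(k(g(k(cons(e, a), a), pair(a, a)), a), k(a, a)), e), a))   [R2 at 1.1]
3. pair(pair(k(cons(a, pair(a, a)), a), e), cons(cons(cons(k(g(k(cons(e, a), a), pair(a, a)), a), k(a, a)), e), a))  →  pair(pair(cons(a, pair(a, a)), e), cons(cons(cons(k(g(k(cons(e, a), a), pair(a, a)), a), k(a, a)), e), a))   [R2 at 1.1]
4. pair(pair(cons(a, pair(a, a)), e), cons(cons(cons(k(g(k(cons(e, a), a), pair(a, a)), a), k(a, a)), e), a))  →  pair(pair(cons(a, pair(a, a)), e), cons(cons(cons(g(k(cons(e, a), a), pair(a, a)), k(a, a)), e), a))   [R2 at 2.1.1.1]
5. pair(pair(cons(a, pair(a, a)), e), cons(cons(cons(g(k(cons(e, a), a), pair(a, a)), k(a, a)), e), a))  →  pair(pair(cons(a, pair(a, a)), e), cons(cons(cons(e, k(a, a)), e), a))   [R3 at 2.1.1.1]
6. pair(pair(cons(a, pair(a, a)), e), cons(cons(cons(e, k(a, a)), e), a))  →  pair(pair(cons(a, pair(a, a)), e), cons(cons(cons(e, a), e), a))   [R2 at 2.1.1.2]

Reduce t₂ = k(g(pair(a, e), pair(k(e, a), a)), a):
1. k(g(pair(a, e), pair(k(e, a), a)), a)  →  g(pair(a, e), pair(k(e, a), a))   [R2 at ε]
2. g(pair(a, e), pair(k(e, a), a))  →  e   [R3 at ε]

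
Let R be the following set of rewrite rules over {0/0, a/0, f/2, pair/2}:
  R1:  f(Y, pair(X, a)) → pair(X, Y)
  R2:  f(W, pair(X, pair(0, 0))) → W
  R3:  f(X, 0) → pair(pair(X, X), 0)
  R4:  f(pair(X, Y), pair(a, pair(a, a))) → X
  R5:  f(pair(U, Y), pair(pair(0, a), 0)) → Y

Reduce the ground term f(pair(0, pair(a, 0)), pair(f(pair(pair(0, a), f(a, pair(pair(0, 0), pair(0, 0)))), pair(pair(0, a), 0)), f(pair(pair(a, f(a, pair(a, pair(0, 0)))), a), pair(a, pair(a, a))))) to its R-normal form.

1. f(pair(0, pair(a, 0)), pair(f(pair(pair(0, a), f(a, pair(pair(0, 0), pair(0, 0)))), pair(pair(0, a), 0)), f(pair(pair(a, f(a, pair(a, pair(0, 0)))), a), pair(a, pair(a, a)))))  →  f(pair(0, pair(a, 0)), pair(f(a, pair(pair(0, 0), pair(0, 0))), f(pair(pair(a, f(a, pair(a, pair(0, 0)))), a), pair(a, pair(a, a)))))   [R5 at 2.1]
2. f(pair(0, pair(a, 0)), pair(f(a, pair(pair(0, 0), pair(0, 0))), f(pair(pair(a, f(a, pair(a, pair(0, 0)))), a), pair(a, pair(a, a)))))  →  f(pair(0, pair(a, 0)), pair(a, f(pair(pair(a, f(a, pair(a, pair(0, 0)))), a), pair(a, pair(a, a)))))   [R2 at 2.1]
3. f(pair(0, pair(a, 0)), pair(a, f(pair(pair(a, f(a, pair(a, pair(0, 0)))), a), pair(a, pair(a, a)))))  →  f(pair(0, pair(a, 0)), pair(a, pair(a, f(a, pair(a, pair(0, 0))))))   [R4 at 2.2]
4. f(pair(0, pair(a, 0)), pair(a, pair(a, f(a, pair(a, pair(0, 0))))))  →  f(pair(0, pair(a, 0)), pair(a, pair(a, a)))   [R2 at 2.2.2]
5. f(pair(0, pair(a, 0)), pair(a, pair(a, a)))  →  0   [R4 at ε]

0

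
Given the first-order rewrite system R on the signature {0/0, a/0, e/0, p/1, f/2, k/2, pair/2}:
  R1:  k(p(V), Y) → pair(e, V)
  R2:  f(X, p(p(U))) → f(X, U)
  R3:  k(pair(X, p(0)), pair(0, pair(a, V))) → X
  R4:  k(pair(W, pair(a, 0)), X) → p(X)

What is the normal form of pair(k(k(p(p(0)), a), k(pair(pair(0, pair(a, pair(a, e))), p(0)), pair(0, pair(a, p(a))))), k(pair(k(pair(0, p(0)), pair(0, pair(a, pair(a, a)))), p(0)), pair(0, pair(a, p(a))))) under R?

pair(e, 0)

1. pair(k(k(p(p(0)), a), k(pair(pair(0, pair(a, pair(a, e))), p(0)), pair(0, pair(a, p(a))))), k(pair(k(pair(0, p(0)), pair(0, pair(a, pair(a, a)))), p(0)), pair(0, pair(a, p(a)))))  →  pair(k(pair(e, p(0)), k(pair(pair(0, pair(a, pair(a, e))), p(0)), pair(0, pair(a, p(a))))), k(pair(k(pair(0, p(0)), pair(0, pair(a, pair(a, a)))), p(0)), pair(0, pair(a, p(a)))))   [R1 at 1.1]
2. pair(k(pair(e, p(0)), k(pair(pair(0, pair(a, pair(a, e))), p(0)), pair(0, pair(a, p(a))))), k(pair(k(pair(0, p(0)), pair(0, pair(a, pair(a, a)))), p(0)), pair(0, pair(a, p(a)))))  →  pair(k(pair(e, p(0)), pair(0, pair(a, pair(a, e)))), k(pair(k(pair(0, p(0)), pair(0, pair(a, pair(a, a)))), p(0)), pair(0, pair(a, p(a)))))   [R3 at 1.2]
3. pair(k(pair(e, p(0)), pair(0, pair(a, pair(a, e)))), k(pair(k(pair(0, p(0)), pair(0, pair(a, pair(a, a)))), p(0)), pair(0, pair(a, p(a)))))  →  pair(e, k(pair(k(pair(0, p(0)), pair(0, pair(a, pair(a, a)))), p(0)), pair(0, pair(a, p(a)))))   [R3 at 1]
4. pair(e, k(pair(k(pair(0, p(0)), pair(0, pair(a, pair(a, a)))), p(0)), pair(0, pair(a, p(a)))))  →  pair(e, k(pair(0, p(0)), pair(0, pair(a, pair(a, a)))))   [R3 at 2]
5. pair(e, k(pair(0, p(0)), pair(0, pair(a, pair(a, a)))))  →  pair(e, 0)   [R3 at 2]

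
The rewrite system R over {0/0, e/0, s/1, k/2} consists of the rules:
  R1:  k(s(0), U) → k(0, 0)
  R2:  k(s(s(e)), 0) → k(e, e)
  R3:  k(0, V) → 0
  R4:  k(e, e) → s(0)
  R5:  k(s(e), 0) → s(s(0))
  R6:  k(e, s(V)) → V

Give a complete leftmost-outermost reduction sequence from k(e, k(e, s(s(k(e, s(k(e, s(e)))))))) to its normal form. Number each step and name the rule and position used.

e

1. k(e, k(e, s(s(k(e, s(k(e, s(e))))))))  →  k(e, s(k(e, s(k(e, s(e))))))   [R6 at 2]
2. k(e, s(k(e, s(k(e, s(e))))))  →  k(e, s(k(e, s(e))))   [R6 at ε]
3. k(e, s(k(e, s(e))))  →  k(e, s(e))   [R6 at ε]
4. k(e, s(e))  →  e   [R6 at ε]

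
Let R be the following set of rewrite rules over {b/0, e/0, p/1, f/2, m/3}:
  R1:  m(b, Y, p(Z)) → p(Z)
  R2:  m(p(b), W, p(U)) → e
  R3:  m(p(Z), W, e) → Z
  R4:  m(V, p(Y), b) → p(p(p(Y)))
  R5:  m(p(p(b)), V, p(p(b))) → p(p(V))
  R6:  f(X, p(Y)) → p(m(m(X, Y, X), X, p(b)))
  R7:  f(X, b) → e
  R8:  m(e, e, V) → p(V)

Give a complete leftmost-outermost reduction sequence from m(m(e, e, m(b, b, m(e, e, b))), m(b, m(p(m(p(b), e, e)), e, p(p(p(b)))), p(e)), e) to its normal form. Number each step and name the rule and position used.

1. m(m(e, e, m(b, b, m(e, e, b))), m(b, m(p(m(p(b), e, e)), e, p(p(p(b)))), p(e)), e)  →  m(p(m(b, b, m(e, e, b))), m(b, m(p(m(p(b), e, e)), e, p(p(p(b)))), p(e)), e)   [R8 at 1]
2. m(p(m(b, b, m(e, e, b))), m(b, m(p(m(p(b), e, e)), e, p(p(p(b)))), p(e)), e)  →  m(b, b, m(e, e, b))   [R3 at ε]
3. m(b, b, m(e, e, b))  →  m(b, b, p(b))   [R8 at 3]
4. m(b, b, p(b))  →  p(b)   [R1 at ε]

p(b)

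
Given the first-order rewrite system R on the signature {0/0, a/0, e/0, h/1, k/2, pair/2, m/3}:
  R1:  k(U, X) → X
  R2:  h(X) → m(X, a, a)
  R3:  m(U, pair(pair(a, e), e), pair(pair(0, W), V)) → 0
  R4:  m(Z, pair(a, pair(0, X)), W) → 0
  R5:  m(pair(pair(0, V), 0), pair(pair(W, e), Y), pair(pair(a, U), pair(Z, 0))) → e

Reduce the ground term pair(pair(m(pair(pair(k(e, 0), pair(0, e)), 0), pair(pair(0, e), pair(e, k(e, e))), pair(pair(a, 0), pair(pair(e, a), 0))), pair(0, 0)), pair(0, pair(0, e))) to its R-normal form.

1. pair(pair(m(pair(pair(k(e, 0), pair(0, e)), 0), pair(pair(0, e), pair(e, k(e, e))), pair(pair(a, 0), pair(pair(e, a), 0))), pair(0, 0)), pair(0, pair(0, e)))  →  pair(pair(m(pair(pair(0, pair(0, e)), 0), pair(pair(0, e), pair(e, k(e, e))), pair(pair(a, 0), pair(pair(e, a), 0))), pair(0, 0)), pair(0, pair(0, e)))   [R1 at 1.1.1.1.1]
2. pair(pair(m(pair(pair(0, pair(0, e)), 0), pair(pair(0, e), pair(e, k(e, e))), pair(pair(a, 0), pair(pair(e, a), 0))), pair(0, 0)), pair(0, pair(0, e)))  →  pair(pair(e, pair(0, 0)), pair(0, pair(0, e)))   [R5 at 1.1]

pair(pair(e, pair(0, 0)), pair(0, pair(0, e)))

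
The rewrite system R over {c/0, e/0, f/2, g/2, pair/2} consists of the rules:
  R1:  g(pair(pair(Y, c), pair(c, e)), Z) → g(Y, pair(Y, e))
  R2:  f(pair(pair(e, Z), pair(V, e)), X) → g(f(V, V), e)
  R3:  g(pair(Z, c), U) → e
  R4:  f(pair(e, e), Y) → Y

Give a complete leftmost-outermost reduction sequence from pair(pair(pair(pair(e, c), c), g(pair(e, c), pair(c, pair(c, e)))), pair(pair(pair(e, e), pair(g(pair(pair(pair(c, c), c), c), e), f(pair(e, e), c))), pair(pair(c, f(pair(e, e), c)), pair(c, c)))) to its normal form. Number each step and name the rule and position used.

pair(pair(pair(pair(e, c), c), e), pair(pair(pair(e, e), pair(e, c)), pair(pair(c, c), pair(c, c))))

1. pair(pair(pair(pair(e, c), c), g(pair(e, c), pair(c, pair(c, e)))), pair(pair(pair(e, e), pair(g(pair(pair(pair(c, c), c), c), e), f(pair(e, e), c))), pair(pair(c, f(pair(e, e), c)), pair(c, c))))  →  pair(pair(pair(pair(e, c), c), e), pair(pair(pair(e, e), pair(g(pair(pair(pair(c, c), c), c), e), f(pair(e, e), c))), pair(pair(c, f(pair(e, e), c)), pair(c, c))))   [R3 at 1.2]
2. pair(pair(pair(pair(e, c), c), e), pair(pair(pair(e, e), pair(g(pair(pair(pair(c, c), c), c), e), f(pair(e, e), c))), pair(pair(c, f(pair(e, e), c)), pair(c, c))))  →  pair(pair(pair(pair(e, c), c), e), pair(pair(pair(e, e), pair(e, f(pair(e, e), c))), pair(pair(c, f(pair(e, e), c)), pair(c, c))))   [R3 at 2.1.2.1]
3. pair(pair(pair(pair(e, c), c), e), pair(pair(pair(e, e), pair(e, f(pair(e, e), c))), pair(pair(c, f(pair(e, e), c)), pair(c, c))))  →  pair(pair(pair(pair(e, c), c), e), pair(pair(pair(e, e), pair(e, c)), pair(pair(c, f(pair(e, e), c)), pair(c, c))))   [R4 at 2.1.2.2]
4. pair(pair(pair(pair(e, c), c), e), pair(pair(pair(e, e), pair(e, c)), pair(pair(c, f(pair(e, e), c)), pair(c, c))))  →  pair(pair(pair(pair(e, c), c), e), pair(pair(pair(e, e), pair(e, c)), pair(pair(c, c), pair(c, c))))   [R4 at 2.2.1.2]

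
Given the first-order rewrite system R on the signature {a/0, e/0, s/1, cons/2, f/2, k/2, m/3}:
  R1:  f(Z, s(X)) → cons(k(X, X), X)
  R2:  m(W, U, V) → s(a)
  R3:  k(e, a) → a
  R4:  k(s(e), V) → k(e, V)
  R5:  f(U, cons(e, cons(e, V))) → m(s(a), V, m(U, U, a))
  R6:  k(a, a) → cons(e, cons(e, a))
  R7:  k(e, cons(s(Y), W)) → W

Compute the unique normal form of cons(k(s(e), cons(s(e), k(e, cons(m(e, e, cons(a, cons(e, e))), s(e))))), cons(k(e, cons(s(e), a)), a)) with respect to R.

1. cons(k(s(e), cons(s(e), k(e, cons(m(e, e, cons(a, cons(e, e))), s(e))))), cons(k(e, cons(s(e), a)), a))  →  cons(k(e, cons(s(e), k(e, cons(m(e, e, cons(a, cons(e, e))), s(e))))), cons(k(e, cons(s(e), a)), a))   [R4 at 1]
2. cons(k(e, cons(s(e), k(e, cons(m(e, e, cons(a, cons(e, e))), s(e))))), cons(k(e, cons(s(e), a)), a))  →  cons(k(e, cons(m(e, e, cons(a, cons(e, e))), s(e))), cons(k(e, cons(s(e), a)), a))   [R7 at 1]
3. cons(k(e, cons(m(e, e, cons(a, cons(e, e))), s(e))), cons(k(e, cons(s(e), a)), a))  →  cons(k(e, cons(s(a), s(e))), cons(k(e, cons(s(e), a)), a))   [R2 at 1.2.1]
4. cons(k(e, cons(s(a), s(e))), cons(k(e, cons(s(e), a)), a))  →  cons(s(e), cons(k(e, cons(s(e), a)), a))   [R7 at 1]
5. cons(s(e), cons(k(e, cons(s(e), a)), a))  →  cons(s(e), cons(a, a))   [R7 at 2.1]

cons(s(e), cons(a, a))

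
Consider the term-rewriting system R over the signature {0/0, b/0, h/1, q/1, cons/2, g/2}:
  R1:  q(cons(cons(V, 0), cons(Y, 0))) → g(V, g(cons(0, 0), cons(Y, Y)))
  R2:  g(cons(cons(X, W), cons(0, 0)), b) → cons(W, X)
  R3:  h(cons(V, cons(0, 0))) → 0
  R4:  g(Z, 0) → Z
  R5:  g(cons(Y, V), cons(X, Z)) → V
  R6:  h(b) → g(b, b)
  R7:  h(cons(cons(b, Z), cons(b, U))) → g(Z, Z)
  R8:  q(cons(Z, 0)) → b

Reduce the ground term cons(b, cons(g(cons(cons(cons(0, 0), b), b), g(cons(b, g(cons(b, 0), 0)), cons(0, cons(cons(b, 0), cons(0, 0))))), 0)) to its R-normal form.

1. cons(b, cons(g(cons(cons(cons(0, 0), b), b), g(cons(b, g(cons(b, 0), 0)), cons(0, cons(cons(b, 0), cons(0, 0))))), 0))  →  cons(b, cons(g(cons(cons(cons(0, 0), b), b), g(cons(b, 0), 0)), 0))   [R5 at 2.1.2]
2. cons(b, cons(g(cons(cons(cons(0, 0), b), b), g(cons(b, 0), 0)), 0))  →  cons(b, cons(g(cons(cons(cons(0, 0), b), b), cons(b, 0)), 0))   [R4 at 2.1.2]
3. cons(b, cons(g(cons(cons(cons(0, 0), b), b), cons(b, 0)), 0))  →  cons(b, cons(b, 0))   [R5 at 2.1]

cons(b, cons(b, 0))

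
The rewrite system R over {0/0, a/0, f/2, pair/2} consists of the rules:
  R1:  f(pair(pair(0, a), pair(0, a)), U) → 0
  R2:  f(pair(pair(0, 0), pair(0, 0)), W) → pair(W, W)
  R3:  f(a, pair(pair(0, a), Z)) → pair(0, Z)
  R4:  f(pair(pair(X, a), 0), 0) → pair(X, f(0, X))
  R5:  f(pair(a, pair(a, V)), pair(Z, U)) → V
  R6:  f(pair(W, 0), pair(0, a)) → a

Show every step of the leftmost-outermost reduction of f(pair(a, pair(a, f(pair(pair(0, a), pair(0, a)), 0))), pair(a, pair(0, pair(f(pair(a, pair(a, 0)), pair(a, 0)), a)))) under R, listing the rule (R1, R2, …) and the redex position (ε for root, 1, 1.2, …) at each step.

1. f(pair(a, pair(a, f(pair(pair(0, a), pair(0, a)), 0))), pair(a, pair(0, pair(f(pair(a, pair(a, 0)), pair(a, 0)), a))))  →  f(pair(pair(0, a), pair(0, a)), 0)   [R5 at ε]
2. f(pair(pair(0, a), pair(0, a)), 0)  →  0   [R1 at ε]

0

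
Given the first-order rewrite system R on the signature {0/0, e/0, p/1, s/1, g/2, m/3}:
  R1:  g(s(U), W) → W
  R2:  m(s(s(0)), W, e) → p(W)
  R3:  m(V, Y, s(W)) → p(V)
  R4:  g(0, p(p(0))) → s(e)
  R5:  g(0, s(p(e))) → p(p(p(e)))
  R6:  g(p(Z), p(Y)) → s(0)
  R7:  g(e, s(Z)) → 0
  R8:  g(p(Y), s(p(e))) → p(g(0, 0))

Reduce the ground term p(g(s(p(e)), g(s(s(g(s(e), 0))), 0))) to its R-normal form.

1. p(g(s(p(e)), g(s(s(g(s(e), 0))), 0)))  →  p(g(s(s(g(s(e), 0))), 0))   [R1 at 1]
2. p(g(s(s(g(s(e), 0))), 0))  →  p(0)   [R1 at 1]

p(0)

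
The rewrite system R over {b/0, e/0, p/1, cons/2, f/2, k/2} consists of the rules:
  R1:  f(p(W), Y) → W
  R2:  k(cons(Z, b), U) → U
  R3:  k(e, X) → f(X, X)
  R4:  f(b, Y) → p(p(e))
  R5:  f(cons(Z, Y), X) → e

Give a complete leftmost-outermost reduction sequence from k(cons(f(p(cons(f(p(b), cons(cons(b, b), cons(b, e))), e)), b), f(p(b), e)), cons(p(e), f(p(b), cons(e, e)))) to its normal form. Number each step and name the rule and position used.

1. k(cons(f(p(cons(f(p(b), cons(cons(b, b), cons(b, e))), e)), b), f(p(b), e)), cons(p(e), f(p(b), cons(e, e))))  →  k(cons(cons(f(p(b), cons(cons(b, b), cons(b, e))), e), f(p(b), e)), cons(p(e), f(p(b), cons(e, e))))   [R1 at 1.1]
2. k(cons(cons(f(p(b), cons(cons(b, b), cons(b, e))), e), f(p(b), e)), cons(p(e), f(p(b), cons(e, e))))  →  k(cons(cons(b, e), f(p(b), e)), cons(p(e), f(p(b), cons(e, e))))   [R1 at 1.1.1]
3. k(cons(cons(b, e), f(p(b), e)), cons(p(e), f(p(b), cons(e, e))))  →  k(cons(cons(b, e), b), cons(p(e), f(p(b), cons(e, e))))   [R1 at 1.2]
4. k(cons(cons(b, e), b), cons(p(e), f(p(b), cons(e, e))))  →  cons(p(e), f(p(b), cons(e, e)))   [R2 at ε]
5. cons(p(e), f(p(b), cons(e, e)))  →  cons(p(e), b)   [R1 at 2]

cons(p(e), b)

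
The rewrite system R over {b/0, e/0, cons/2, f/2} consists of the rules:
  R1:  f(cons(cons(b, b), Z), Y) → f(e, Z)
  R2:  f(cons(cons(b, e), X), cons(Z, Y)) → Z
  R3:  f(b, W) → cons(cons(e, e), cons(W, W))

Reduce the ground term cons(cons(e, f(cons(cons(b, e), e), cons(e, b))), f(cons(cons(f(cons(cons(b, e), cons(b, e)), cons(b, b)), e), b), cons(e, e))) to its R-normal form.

1. cons(cons(e, f(cons(cons(b, e), e), cons(e, b))), f(cons(cons(f(cons(cons(b, e), cons(b, e)), cons(b, b)), e), b), cons(e, e)))  →  cons(cons(e, e), f(cons(cons(f(cons(cons(b, e), cons(b, e)), cons(b, b)), e), b), cons(e, e)))   [R2 at 1.2]
2. cons(cons(e, e), f(cons(cons(f(cons(cons(b, e), cons(b, e)), cons(b, b)), e), b), cons(e, e)))  →  cons(cons(e, e), f(cons(cons(b, e), b), cons(e, e)))   [R2 at 2.1.1.1]
3. cons(cons(e, e), f(cons(cons(b, e), b), cons(e, e)))  →  cons(cons(e, e), e)   [R2 at 2]

cons(cons(e, e), e)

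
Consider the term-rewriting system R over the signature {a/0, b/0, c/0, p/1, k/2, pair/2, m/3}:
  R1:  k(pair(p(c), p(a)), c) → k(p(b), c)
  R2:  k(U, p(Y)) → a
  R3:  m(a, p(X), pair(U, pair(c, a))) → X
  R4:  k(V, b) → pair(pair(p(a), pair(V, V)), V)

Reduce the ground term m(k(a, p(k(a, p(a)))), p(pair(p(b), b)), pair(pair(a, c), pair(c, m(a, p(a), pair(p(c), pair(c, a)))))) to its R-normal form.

1. m(k(a, p(k(a, p(a)))), p(pair(p(b), b)), pair(pair(a, c), pair(c, m(a, p(a), pair(p(c), pair(c, a))))))  →  m(a, p(pair(p(b), b)), pair(pair(a, c), pair(c, m(a, p(a), pair(p(c), pair(c, a))))))   [R2 at 1]
2. m(a, p(pair(p(b), b)), pair(pair(a, c), pair(c, m(a, p(a), pair(p(c), pair(c, a))))))  →  m(a, p(pair(p(b), b)), pair(pair(a, c), pair(c, a)))   [R3 at 3.2.2]
3. m(a, p(pair(p(b), b)), pair(pair(a, c), pair(c, a)))  →  pair(p(b), b)   [R3 at ε]

pair(p(b), b)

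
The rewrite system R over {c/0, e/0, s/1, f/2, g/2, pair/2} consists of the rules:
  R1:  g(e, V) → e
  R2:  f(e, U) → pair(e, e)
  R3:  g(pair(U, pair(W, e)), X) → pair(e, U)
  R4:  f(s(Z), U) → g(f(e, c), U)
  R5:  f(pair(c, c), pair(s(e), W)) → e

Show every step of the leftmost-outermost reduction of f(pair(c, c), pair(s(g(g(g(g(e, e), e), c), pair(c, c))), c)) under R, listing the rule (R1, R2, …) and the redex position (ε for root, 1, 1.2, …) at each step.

1. f(pair(c, c), pair(s(g(g(g(g(e, e), e), c), pair(c, c))), c))  →  f(pair(c, c), pair(s(g(g(g(e, e), c), pair(c, c))), c))   [R1 at 2.1.1.1.1.1]
2. f(pair(c, c), pair(s(g(g(g(e, e), c), pair(c, c))), c))  →  f(pair(c, c), pair(s(g(g(e, c), pair(c, c))), c))   [R1 at 2.1.1.1.1]
3. f(pair(c, c), pair(s(g(g(e, c), pair(c, c))), c))  →  f(pair(c, c), pair(s(g(e, pair(c, c))), c))   [R1 at 2.1.1.1]
4. f(pair(c, c), pair(s(g(e, pair(c, c))), c))  →  f(pair(c, c), pair(s(e), c))   [R1 at 2.1.1]
5. f(pair(c, c), pair(s(e), c))  →  e   [R5 at ε]

e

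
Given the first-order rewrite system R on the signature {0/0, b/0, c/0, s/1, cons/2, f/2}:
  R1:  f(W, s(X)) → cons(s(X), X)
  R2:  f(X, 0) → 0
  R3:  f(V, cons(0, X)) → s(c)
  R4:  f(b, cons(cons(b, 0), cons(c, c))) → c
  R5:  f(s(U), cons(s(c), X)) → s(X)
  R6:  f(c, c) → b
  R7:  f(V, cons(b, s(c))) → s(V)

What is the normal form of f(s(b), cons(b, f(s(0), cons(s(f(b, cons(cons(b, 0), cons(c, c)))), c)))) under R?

1. f(s(b), cons(b, f(s(0), cons(s(f(b, cons(cons(b, 0), cons(c, c)))), c))))  →  f(s(b), cons(b, f(s(0), cons(s(c), c))))   [R4 at 2.2.2.1.1]
2. f(s(b), cons(b, f(s(0), cons(s(c), c))))  →  f(s(b), cons(b, s(c)))   [R5 at 2.2]
3. f(s(b), cons(b, s(c)))  →  s(s(b))   [R7 at ε]

s(s(b))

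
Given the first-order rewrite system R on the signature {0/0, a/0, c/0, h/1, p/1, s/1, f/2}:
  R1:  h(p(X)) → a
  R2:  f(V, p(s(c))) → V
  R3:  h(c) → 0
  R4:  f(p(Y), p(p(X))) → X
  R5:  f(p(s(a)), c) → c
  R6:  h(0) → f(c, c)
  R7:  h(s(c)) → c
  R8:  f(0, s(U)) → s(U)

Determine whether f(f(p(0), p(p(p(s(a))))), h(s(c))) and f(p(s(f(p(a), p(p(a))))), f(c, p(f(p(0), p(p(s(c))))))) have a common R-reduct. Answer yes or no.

Reduce t₁ = f(f(p(0), p(p(p(s(a))))), h(s(c))):
1. f(f(p(0), p(p(p(s(a))))), h(s(c)))  →  f(p(s(a)), h(s(c)))   [R4 at 1]
2. f(p(s(a)), h(s(c)))  →  f(p(s(a)), c)   [R7 at 2]
3. f(p(s(a)), c)  →  c   [R5 at ε]

Reduce t₂ = f(p(s(f(p(a), p(p(a))))), f(c, p(f(p(0), p(p(s(c))))))):
1. f(p(s(f(p(a), p(p(a))))), f(c, p(f(p(0), p(p(s(c)))))))  →  f(p(s(a)), f(c, p(f(p(0), p(p(s(c)))))))   [R4 at 1.1.1]
2. f(p(s(a)), f(c, p(f(p(0), p(p(s(c)))))))  →  f(p(s(a)), f(c, p(s(c))))   [R4 at 2.2.1]
3. f(p(s(a)), f(c, p(s(c))))  →  f(p(s(a)), c)   [R2 at 2]
4. f(p(s(a)), c)  →  c   [R5 at ε]

yes — NF(t₁) = c, NF(t₂) = c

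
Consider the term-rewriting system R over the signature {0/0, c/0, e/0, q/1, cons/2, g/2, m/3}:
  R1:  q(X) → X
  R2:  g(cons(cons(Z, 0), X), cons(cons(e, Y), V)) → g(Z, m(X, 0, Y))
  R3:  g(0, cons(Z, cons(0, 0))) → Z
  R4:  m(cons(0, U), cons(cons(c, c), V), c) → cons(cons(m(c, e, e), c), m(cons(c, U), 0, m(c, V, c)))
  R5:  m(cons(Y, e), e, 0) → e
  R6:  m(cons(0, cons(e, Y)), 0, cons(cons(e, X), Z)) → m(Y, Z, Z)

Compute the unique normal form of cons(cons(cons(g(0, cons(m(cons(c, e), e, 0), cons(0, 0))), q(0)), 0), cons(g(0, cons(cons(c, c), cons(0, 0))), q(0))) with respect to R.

1. cons(cons(cons(g(0, cons(m(cons(c, e), e, 0), cons(0, 0))), q(0)), 0), cons(g(0, cons(cons(c, c), cons(0, 0))), q(0)))  →  cons(cons(cons(m(cons(c, e), e, 0), q(0)), 0), cons(g(0, cons(cons(c, c), cons(0, 0))), q(0)))   [R3 at 1.1.1]
2. cons(cons(cons(m(cons(c, e), e, 0), q(0)), 0), cons(g(0, cons(cons(c, c), cons(0, 0))), q(0)))  →  cons(cons(cons(e, q(0)), 0), cons(g(0, cons(cons(c, c), cons(0, 0))), q(0)))   [R5 at 1.1.1]
3. cons(cons(cons(e, q(0)), 0), cons(g(0, cons(cons(c, c), cons(0, 0))), q(0)))  →  cons(cons(cons(e, 0), 0), cons(g(0, cons(cons(c, c), cons(0, 0))), q(0)))   [R1 at 1.1.2]
4. cons(cons(cons(e, 0), 0), cons(g(0, cons(cons(c, c), cons(0, 0))), q(0)))  →  cons(cons(cons(e, 0), 0), cons(cons(c, c), q(0)))   [R3 at 2.1]
5. cons(cons(cons(e, 0), 0), cons(cons(c, c), q(0)))  →  cons(cons(cons(e, 0), 0), cons(cons(c, c), 0))   [R1 at 2.2]

cons(cons(cons(e, 0), 0), cons(cons(c, c), 0))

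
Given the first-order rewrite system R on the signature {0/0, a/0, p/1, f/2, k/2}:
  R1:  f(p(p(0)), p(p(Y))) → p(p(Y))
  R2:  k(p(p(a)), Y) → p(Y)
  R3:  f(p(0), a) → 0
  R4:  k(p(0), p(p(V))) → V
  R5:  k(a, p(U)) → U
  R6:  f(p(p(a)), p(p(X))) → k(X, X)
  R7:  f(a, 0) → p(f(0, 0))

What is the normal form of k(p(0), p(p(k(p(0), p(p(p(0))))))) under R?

1. k(p(0), p(p(k(p(0), p(p(p(0)))))))  →  k(p(0), p(p(p(0))))   [R4 at ε]
2. k(p(0), p(p(p(0))))  →  p(0)   [R4 at ε]

p(0)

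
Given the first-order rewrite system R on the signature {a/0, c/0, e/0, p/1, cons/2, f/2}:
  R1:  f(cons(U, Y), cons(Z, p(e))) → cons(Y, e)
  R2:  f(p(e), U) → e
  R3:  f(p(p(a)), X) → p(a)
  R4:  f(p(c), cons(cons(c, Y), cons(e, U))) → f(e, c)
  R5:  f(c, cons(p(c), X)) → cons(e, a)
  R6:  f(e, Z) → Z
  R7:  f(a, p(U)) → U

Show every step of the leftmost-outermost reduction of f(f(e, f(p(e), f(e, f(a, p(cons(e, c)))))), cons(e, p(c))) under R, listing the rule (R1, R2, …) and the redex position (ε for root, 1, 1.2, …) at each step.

cons(e, p(c))

1. f(f(e, f(p(e), f(e, f(a, p(cons(e, c)))))), cons(e, p(c)))  →  f(f(p(e), f(e, f(a, p(cons(e, c))))), cons(e, p(c)))   [R6 at 1]
2. f(f(p(e), f(e, f(a, p(cons(e, c))))), cons(e, p(c)))  →  f(e, cons(e, p(c)))   [R2 at 1]
3. f(e, cons(e, p(c)))  →  cons(e, p(c))   [R6 at ε]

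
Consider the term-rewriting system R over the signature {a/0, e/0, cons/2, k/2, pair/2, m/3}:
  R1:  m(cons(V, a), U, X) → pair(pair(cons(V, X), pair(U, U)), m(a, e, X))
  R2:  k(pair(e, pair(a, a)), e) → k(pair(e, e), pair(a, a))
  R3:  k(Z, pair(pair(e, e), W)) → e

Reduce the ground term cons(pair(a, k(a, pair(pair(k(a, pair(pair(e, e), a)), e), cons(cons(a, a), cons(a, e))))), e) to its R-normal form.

1. cons(pair(a, k(a, pair(pair(k(a, pair(pair(e, e), a)), e), cons(cons(a, a), cons(a, e))))), e)  →  cons(pair(a, k(a, pair(pair(e, e), cons(cons(a, a), cons(a, e))))), e)   [R3 at 1.2.2.1.1]
2. cons(pair(a, k(a, pair(pair(e, e), cons(cons(a, a), cons(a, e))))), e)  →  cons(pair(a, e), e)   [R3 at 1.2]

cons(pair(a, e), e)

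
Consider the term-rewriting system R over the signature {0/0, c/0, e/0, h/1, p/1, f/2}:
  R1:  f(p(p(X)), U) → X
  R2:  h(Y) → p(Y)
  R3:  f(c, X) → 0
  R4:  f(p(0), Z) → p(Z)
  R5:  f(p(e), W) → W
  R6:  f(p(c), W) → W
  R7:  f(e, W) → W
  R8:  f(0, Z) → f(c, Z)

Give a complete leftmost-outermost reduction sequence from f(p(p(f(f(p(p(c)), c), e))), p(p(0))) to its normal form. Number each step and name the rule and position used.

0

1. f(p(p(f(f(p(p(c)), c), e))), p(p(0)))  →  f(f(p(p(c)), c), e)   [R1 at ε]
2. f(f(p(p(c)), c), e)  →  f(c, e)   [R1 at 1]
3. f(c, e)  →  0   [R3 at ε]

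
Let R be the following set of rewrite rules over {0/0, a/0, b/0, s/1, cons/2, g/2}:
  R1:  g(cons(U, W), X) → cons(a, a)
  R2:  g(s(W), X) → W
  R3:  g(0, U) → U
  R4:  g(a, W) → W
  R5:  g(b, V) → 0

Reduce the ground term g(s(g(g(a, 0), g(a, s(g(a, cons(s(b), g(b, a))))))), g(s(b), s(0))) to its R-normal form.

1. g(s(g(g(a, 0), g(a, s(g(a, cons(s(b), g(b, a))))))), g(s(b), s(0)))  →  g(g(a, 0), g(a, s(g(a, cons(s(b), g(b, a))))))   [R2 at ε]
2. g(g(a, 0), g(a, s(g(a, cons(s(b), g(b, a))))))  →  g(0, g(a, s(g(a, cons(s(b), g(b, a))))))   [R4 at 1]
3. g(0, g(a, s(g(a, cons(s(b), g(b, a))))))  →  g(a, s(g(a, cons(s(b), g(b, a)))))   [R3 at ε]
4. g(a, s(g(a, cons(s(b), g(b, a)))))  →  s(g(a, cons(s(b), g(b, a))))   [R4 at ε]
5. s(g(a, cons(s(b), g(b, a))))  →  s(cons(s(b), g(b, a)))   [R4 at 1]
6. s(cons(s(b), g(b, a)))  →  s(cons(s(b), 0))   [R5 at 1.2]

s(cons(s(b), 0))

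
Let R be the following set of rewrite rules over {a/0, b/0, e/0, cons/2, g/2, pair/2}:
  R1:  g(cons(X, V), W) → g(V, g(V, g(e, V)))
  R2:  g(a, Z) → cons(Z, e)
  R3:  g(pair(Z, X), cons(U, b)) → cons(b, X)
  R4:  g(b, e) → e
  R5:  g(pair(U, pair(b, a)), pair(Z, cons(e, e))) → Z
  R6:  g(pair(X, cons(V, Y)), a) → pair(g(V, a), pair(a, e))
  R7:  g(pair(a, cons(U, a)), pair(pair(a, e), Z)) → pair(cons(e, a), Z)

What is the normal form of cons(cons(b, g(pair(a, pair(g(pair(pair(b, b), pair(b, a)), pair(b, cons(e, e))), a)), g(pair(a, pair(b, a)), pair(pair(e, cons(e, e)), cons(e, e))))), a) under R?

cons(cons(b, e), a)

1. cons(cons(b, g(pair(a, pair(g(pair(pair(b, b), pair(b, a)), pair(b, cons(e, e))), a)), g(pair(a, pair(b, a)), pair(pair(e, cons(e, e)), cons(e, e))))), a)  →  cons(cons(b, g(pair(a, pair(b, a)), g(pair(a, pair(b, a)), pair(pair(e, cons(e, e)), cons(e, e))))), a)   [R5 at 1.2.1.2.1]
2. cons(cons(b, g(pair(a, pair(b, a)), g(pair(a, pair(b, a)), pair(pair(e, cons(e, e)), cons(e, e))))), a)  →  cons(cons(b, g(pair(a, pair(b, a)), pair(e, cons(e, e)))), a)   [R5 at 1.2.2]
3. cons(cons(b, g(pair(a, pair(b, a)), pair(e, cons(e, e)))), a)  →  cons(cons(b, e), a)   [R5 at 1.2]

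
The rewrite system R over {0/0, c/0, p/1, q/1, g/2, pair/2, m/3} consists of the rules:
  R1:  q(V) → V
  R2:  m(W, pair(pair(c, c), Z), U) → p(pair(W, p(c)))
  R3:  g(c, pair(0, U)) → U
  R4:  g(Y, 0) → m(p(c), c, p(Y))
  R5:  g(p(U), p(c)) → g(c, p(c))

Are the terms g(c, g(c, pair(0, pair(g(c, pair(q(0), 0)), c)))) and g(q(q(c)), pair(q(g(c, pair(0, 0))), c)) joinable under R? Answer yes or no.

yes — NF(t₁) = c, NF(t₂) = c

Reduce t₁ = g(c, g(c, pair(0, pair(g(c, pair(q(0), 0)), c)))):
1. g(c, g(c, pair(0, pair(g(c, pair(q(0), 0)), c))))  →  g(c, pair(g(c, pair(q(0), 0)), c))   [R3 at 2]
2. g(c, pair(g(c, pair(q(0), 0)), c))  →  g(c, pair(g(c, pair(0, 0)), c))   [R1 at 2.1.2.1]
3. g(c, pair(g(c, pair(0, 0)), c))  →  g(c, pair(0, c))   [R3 at 2.1]
4. g(c, pair(0, c))  →  c   [R3 at ε]

Reduce t₂ = g(q(q(c)), pair(q(g(c, pair(0, 0))), c)):
1. g(q(q(c)), pair(q(g(c, pair(0, 0))), c))  →  g(q(c), pair(q(g(c, pair(0, 0))), c))   [R1 at 1]
2. g(q(c), pair(q(g(c, pair(0, 0))), c))  →  g(c, pair(q(g(c, pair(0, 0))), c))   [R1 at 1]
3. g(c, pair(q(g(c, pair(0, 0))), c))  →  g(c, pair(g(c, pair(0, 0)), c))   [R1 at 2.1]
4. g(c, pair(g(c, pair(0, 0)), c))  →  g(c, pair(0, c))   [R3 at 2.1]
5. g(c, pair(0, c))  →  c   [R3 at ε]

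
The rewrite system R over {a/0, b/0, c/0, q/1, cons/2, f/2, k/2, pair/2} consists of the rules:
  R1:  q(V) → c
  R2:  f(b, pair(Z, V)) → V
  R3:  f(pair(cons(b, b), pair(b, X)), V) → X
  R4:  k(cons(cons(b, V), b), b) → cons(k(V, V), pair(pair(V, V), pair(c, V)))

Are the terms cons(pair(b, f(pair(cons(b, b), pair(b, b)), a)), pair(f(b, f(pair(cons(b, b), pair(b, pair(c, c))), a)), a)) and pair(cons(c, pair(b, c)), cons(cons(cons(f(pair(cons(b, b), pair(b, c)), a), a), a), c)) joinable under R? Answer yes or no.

no — NF(t₁) = cons(pair(b, b), pair(c, a)), NF(t₂) = pair(cons(c, pair(b, c)), cons(cons(cons(c, a), a), c))

Reduce t₁ = cons(pair(b, f(pair(cons(b, b), pair(b, b)), a)), pair(f(b, f(pair(cons(b, b), pair(b, pair(c, c))), a)), a)):
1. cons(pair(b, f(pair(cons(b, b), pair(b, b)), a)), pair(f(b, f(pair(cons(b, b), pair(b, pair(c, c))), a)), a))  →  cons(pair(b, b), pair(f(b, f(pair(cons(b, b), pair(b, pair(c, c))), a)), a))   [R3 at 1.2]
2. cons(pair(b, b), pair(f(b, f(pair(cons(b, b), pair(b, pair(c, c))), a)), a))  →  cons(pair(b, b), pair(f(b, pair(c, c)), a))   [R3 at 2.1.2]
3. cons(pair(b, b), pair(f(b, pair(c, c)), a))  →  cons(pair(b, b), pair(c, a))   [R2 at 2.1]

Reduce t₂ = pair(cons(c, pair(b, c)), cons(cons(cons(f(pair(cons(b, b), pair(b, c)), a), a), a), c)):
1. pair(cons(c, pair(b, c)), cons(cons(cons(f(pair(cons(b, b), pair(b, c)), a), a), a), c))  →  pair(cons(c, pair(b, c)), cons(cons(cons(c, a), a), c))   [R3 at 2.1.1.1]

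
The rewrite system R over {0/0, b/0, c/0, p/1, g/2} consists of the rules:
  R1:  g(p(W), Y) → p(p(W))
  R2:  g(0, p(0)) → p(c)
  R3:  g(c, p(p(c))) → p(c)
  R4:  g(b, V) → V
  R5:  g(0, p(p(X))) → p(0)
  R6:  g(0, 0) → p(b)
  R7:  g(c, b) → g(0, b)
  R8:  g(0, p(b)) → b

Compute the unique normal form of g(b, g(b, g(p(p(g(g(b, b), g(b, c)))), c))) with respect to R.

1. g(b, g(b, g(p(p(g(g(b, b), g(b, c)))), c)))  →  g(b, g(p(p(g(g(b, b), g(b, c)))), c))   [R4 at ε]
2. g(b, g(p(p(g(g(b, b), g(b, c)))), c))  →  g(p(p(g(g(b, b), g(b, c)))), c)   [R4 at ε]
3. g(p(p(g(g(b, b), g(b, c)))), c)  →  p(p(p(g(g(b, b), g(b, c)))))   [R1 at ε]
4. p(p(p(g(g(b, b), g(b, c)))))  →  p(p(p(g(b, g(b, c)))))   [R4 at 1.1.1.1]
5. p(p(p(g(b, g(b, c)))))  →  p(p(p(g(b, c))))   [R4 at 1.1.1]
6. p(p(p(g(b, c))))  →  p(p(p(c)))   [R4 at 1.1.1]

p(p(p(c)))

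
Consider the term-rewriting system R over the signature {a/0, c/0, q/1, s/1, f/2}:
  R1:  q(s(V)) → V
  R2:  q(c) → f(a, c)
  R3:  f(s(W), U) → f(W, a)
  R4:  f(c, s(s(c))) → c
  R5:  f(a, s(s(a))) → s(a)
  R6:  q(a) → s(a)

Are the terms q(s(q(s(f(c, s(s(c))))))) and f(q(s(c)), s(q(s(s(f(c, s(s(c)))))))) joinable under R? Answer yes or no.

Reduce t₁ = q(s(q(s(f(c, s(s(c))))))):
1. q(s(q(s(f(c, s(s(c)))))))  →  q(s(f(c, s(s(c)))))   [R1 at ε]
2. q(s(f(c, s(s(c)))))  →  f(c, s(s(c)))   [R1 at ε]
3. f(c, s(s(c)))  →  c   [R4 at ε]

Reduce t₂ = f(q(s(c)), s(q(s(s(f(c, s(s(c)))))))):
1. f(q(s(c)), s(q(s(s(f(c, s(s(c))))))))  →  f(c, s(q(s(s(f(c, s(s(c))))))))   [R1 at 1]
2. f(c, s(q(s(s(f(c, s(s(c))))))))  →  f(c, s(s(f(c, s(s(c))))))   [R1 at 2.1]
3. f(c, s(s(f(c, s(s(c))))))  →  f(c, s(s(c)))   [R4 at 2.1.1]
4. f(c, s(s(c)))  →  c   [R4 at ε]

yes — NF(t₁) = c, NF(t₂) = c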